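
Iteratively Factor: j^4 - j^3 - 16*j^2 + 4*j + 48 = (j - 2)*(j^3 + j^2 - 14*j - 24) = (j - 2)*(j + 2)*(j^2 - j - 12) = (j - 4)*(j - 2)*(j + 2)*(j + 3)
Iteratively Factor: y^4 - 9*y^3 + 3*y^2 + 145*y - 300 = (y - 3)*(y^3 - 6*y^2 - 15*y + 100) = (y - 5)*(y - 3)*(y^2 - y - 20) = (y - 5)^2*(y - 3)*(y + 4)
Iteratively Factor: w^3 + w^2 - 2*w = (w + 2)*(w^2 - w) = (w - 1)*(w + 2)*(w)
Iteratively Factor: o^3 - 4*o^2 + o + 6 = (o + 1)*(o^2 - 5*o + 6) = (o - 3)*(o + 1)*(o - 2)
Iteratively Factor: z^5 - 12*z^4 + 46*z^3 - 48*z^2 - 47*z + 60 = (z - 1)*(z^4 - 11*z^3 + 35*z^2 - 13*z - 60) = (z - 3)*(z - 1)*(z^3 - 8*z^2 + 11*z + 20) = (z - 5)*(z - 3)*(z - 1)*(z^2 - 3*z - 4) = (z - 5)*(z - 4)*(z - 3)*(z - 1)*(z + 1)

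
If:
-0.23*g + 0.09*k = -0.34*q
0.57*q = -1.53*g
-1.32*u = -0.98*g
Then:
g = 1.3469387755102*u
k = 17.1006086645184*u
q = -3.61546723952739*u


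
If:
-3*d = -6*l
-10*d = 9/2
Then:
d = -9/20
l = -9/40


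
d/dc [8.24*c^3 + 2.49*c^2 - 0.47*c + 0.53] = 24.72*c^2 + 4.98*c - 0.47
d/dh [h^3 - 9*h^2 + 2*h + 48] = 3*h^2 - 18*h + 2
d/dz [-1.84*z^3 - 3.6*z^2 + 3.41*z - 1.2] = -5.52*z^2 - 7.2*z + 3.41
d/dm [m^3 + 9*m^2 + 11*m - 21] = 3*m^2 + 18*m + 11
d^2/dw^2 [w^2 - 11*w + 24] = 2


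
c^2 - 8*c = c*(c - 8)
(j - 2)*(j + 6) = j^2 + 4*j - 12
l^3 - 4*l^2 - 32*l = l*(l - 8)*(l + 4)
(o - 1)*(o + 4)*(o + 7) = o^3 + 10*o^2 + 17*o - 28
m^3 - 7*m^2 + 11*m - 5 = (m - 5)*(m - 1)^2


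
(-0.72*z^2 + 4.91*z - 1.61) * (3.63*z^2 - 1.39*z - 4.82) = -2.6136*z^4 + 18.8241*z^3 - 9.1988*z^2 - 21.4283*z + 7.7602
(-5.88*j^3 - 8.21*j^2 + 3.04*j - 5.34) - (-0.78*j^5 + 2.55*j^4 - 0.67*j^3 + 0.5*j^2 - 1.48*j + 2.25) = 0.78*j^5 - 2.55*j^4 - 5.21*j^3 - 8.71*j^2 + 4.52*j - 7.59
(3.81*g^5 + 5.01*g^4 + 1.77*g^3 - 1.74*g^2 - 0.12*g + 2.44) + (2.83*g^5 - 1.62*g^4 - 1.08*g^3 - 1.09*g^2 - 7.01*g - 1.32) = 6.64*g^5 + 3.39*g^4 + 0.69*g^3 - 2.83*g^2 - 7.13*g + 1.12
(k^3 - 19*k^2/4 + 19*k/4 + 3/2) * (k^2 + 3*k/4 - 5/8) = k^5 - 4*k^4 + 9*k^3/16 + 257*k^2/32 - 59*k/32 - 15/16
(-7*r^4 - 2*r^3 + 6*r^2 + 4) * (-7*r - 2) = 49*r^5 + 28*r^4 - 38*r^3 - 12*r^2 - 28*r - 8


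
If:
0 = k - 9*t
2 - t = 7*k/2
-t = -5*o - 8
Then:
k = 36/65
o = -516/325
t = 4/65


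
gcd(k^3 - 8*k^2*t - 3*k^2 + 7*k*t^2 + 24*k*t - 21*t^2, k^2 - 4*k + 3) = k - 3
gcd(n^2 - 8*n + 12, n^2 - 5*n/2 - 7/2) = 1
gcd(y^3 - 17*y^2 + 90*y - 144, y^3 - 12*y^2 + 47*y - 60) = y - 3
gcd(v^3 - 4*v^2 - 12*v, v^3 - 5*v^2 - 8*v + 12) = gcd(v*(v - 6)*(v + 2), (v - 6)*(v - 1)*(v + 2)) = v^2 - 4*v - 12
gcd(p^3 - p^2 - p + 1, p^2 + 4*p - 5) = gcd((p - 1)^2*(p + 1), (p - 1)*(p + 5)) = p - 1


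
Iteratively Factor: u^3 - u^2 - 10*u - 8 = (u + 1)*(u^2 - 2*u - 8) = (u - 4)*(u + 1)*(u + 2)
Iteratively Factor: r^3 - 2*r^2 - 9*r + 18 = (r + 3)*(r^2 - 5*r + 6) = (r - 3)*(r + 3)*(r - 2)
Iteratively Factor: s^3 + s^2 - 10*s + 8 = (s - 1)*(s^2 + 2*s - 8) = (s - 1)*(s + 4)*(s - 2)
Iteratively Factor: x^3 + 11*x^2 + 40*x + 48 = (x + 4)*(x^2 + 7*x + 12) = (x + 3)*(x + 4)*(x + 4)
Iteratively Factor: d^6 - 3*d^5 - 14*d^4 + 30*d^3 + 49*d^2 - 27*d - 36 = (d + 1)*(d^5 - 4*d^4 - 10*d^3 + 40*d^2 + 9*d - 36) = (d + 1)*(d + 3)*(d^4 - 7*d^3 + 11*d^2 + 7*d - 12) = (d - 1)*(d + 1)*(d + 3)*(d^3 - 6*d^2 + 5*d + 12) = (d - 3)*(d - 1)*(d + 1)*(d + 3)*(d^2 - 3*d - 4) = (d - 3)*(d - 1)*(d + 1)^2*(d + 3)*(d - 4)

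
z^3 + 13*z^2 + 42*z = z*(z + 6)*(z + 7)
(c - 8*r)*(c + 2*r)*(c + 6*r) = c^3 - 52*c*r^2 - 96*r^3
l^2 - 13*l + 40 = (l - 8)*(l - 5)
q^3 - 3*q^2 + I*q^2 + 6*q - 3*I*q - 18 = (q - 3)*(q - 2*I)*(q + 3*I)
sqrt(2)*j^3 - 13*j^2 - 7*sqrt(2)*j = j*(j - 7*sqrt(2))*(sqrt(2)*j + 1)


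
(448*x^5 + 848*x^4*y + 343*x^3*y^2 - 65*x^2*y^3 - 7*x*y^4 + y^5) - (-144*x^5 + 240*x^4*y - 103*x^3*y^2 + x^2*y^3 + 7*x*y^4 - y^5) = 592*x^5 + 608*x^4*y + 446*x^3*y^2 - 66*x^2*y^3 - 14*x*y^4 + 2*y^5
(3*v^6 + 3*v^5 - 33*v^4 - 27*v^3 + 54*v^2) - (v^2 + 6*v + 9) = 3*v^6 + 3*v^5 - 33*v^4 - 27*v^3 + 53*v^2 - 6*v - 9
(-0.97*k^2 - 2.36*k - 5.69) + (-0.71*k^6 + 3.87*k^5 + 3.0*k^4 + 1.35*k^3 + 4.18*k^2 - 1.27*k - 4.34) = -0.71*k^6 + 3.87*k^5 + 3.0*k^4 + 1.35*k^3 + 3.21*k^2 - 3.63*k - 10.03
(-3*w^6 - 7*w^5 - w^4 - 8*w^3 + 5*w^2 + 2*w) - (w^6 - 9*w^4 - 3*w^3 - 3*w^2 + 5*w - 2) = -4*w^6 - 7*w^5 + 8*w^4 - 5*w^3 + 8*w^2 - 3*w + 2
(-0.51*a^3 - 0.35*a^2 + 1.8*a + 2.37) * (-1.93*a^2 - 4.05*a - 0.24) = 0.9843*a^5 + 2.741*a^4 - 1.9341*a^3 - 11.7801*a^2 - 10.0305*a - 0.5688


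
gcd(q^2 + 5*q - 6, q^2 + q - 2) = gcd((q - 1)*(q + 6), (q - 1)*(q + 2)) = q - 1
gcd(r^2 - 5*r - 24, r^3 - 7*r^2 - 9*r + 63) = r + 3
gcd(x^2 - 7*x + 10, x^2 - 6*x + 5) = x - 5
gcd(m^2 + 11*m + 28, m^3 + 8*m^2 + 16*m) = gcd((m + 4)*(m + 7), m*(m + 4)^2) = m + 4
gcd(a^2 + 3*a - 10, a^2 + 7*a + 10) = a + 5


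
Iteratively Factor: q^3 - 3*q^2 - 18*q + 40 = (q - 5)*(q^2 + 2*q - 8) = (q - 5)*(q + 4)*(q - 2)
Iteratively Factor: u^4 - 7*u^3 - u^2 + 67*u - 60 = (u - 1)*(u^3 - 6*u^2 - 7*u + 60) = (u - 4)*(u - 1)*(u^2 - 2*u - 15) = (u - 4)*(u - 1)*(u + 3)*(u - 5)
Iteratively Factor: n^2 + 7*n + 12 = (n + 4)*(n + 3)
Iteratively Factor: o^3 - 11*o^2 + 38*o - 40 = (o - 2)*(o^2 - 9*o + 20) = (o - 4)*(o - 2)*(o - 5)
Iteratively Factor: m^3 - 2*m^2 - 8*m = (m - 4)*(m^2 + 2*m) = m*(m - 4)*(m + 2)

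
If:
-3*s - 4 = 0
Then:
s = -4/3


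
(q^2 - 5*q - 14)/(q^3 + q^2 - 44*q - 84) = 1/(q + 6)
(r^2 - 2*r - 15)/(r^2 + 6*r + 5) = (r^2 - 2*r - 15)/(r^2 + 6*r + 5)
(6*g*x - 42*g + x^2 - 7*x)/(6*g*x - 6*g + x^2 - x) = (x - 7)/(x - 1)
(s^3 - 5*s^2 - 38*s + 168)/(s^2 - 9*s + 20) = (s^2 - s - 42)/(s - 5)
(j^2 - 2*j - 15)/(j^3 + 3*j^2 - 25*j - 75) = 1/(j + 5)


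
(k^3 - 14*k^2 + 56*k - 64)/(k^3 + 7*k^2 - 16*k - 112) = (k^2 - 10*k + 16)/(k^2 + 11*k + 28)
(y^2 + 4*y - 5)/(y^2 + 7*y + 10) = (y - 1)/(y + 2)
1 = 1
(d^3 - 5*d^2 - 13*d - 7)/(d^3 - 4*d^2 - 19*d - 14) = (d + 1)/(d + 2)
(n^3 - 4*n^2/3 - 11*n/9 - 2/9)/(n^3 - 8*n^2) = (9*n^3 - 12*n^2 - 11*n - 2)/(9*n^2*(n - 8))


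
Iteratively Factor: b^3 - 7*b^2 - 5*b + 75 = (b - 5)*(b^2 - 2*b - 15) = (b - 5)^2*(b + 3)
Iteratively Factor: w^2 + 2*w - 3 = (w + 3)*(w - 1)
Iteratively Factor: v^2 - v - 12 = (v - 4)*(v + 3)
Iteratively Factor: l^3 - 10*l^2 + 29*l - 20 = (l - 1)*(l^2 - 9*l + 20) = (l - 5)*(l - 1)*(l - 4)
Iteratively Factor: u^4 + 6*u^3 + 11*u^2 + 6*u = (u)*(u^3 + 6*u^2 + 11*u + 6) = u*(u + 1)*(u^2 + 5*u + 6) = u*(u + 1)*(u + 3)*(u + 2)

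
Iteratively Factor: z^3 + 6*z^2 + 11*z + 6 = (z + 2)*(z^2 + 4*z + 3) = (z + 1)*(z + 2)*(z + 3)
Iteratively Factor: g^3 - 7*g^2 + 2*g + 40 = (g - 5)*(g^2 - 2*g - 8) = (g - 5)*(g - 4)*(g + 2)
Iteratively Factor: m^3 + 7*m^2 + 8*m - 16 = (m + 4)*(m^2 + 3*m - 4) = (m - 1)*(m + 4)*(m + 4)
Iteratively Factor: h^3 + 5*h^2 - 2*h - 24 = (h - 2)*(h^2 + 7*h + 12) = (h - 2)*(h + 4)*(h + 3)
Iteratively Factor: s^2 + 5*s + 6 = (s + 2)*(s + 3)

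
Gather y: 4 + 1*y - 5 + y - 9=2*y - 10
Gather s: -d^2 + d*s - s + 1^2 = -d^2 + s*(d - 1) + 1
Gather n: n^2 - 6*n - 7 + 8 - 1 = n^2 - 6*n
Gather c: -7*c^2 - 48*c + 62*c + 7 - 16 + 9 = -7*c^2 + 14*c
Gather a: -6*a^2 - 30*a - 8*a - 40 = -6*a^2 - 38*a - 40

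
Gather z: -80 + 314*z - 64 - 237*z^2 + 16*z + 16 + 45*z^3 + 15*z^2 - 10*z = 45*z^3 - 222*z^2 + 320*z - 128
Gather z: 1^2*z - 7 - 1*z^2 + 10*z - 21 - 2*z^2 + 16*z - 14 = -3*z^2 + 27*z - 42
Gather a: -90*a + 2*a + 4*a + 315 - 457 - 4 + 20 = -84*a - 126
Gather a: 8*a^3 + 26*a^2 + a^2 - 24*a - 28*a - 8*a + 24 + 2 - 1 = 8*a^3 + 27*a^2 - 60*a + 25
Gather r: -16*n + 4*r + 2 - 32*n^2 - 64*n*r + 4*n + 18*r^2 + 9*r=-32*n^2 - 12*n + 18*r^2 + r*(13 - 64*n) + 2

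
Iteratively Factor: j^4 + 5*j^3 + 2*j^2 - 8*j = (j - 1)*(j^3 + 6*j^2 + 8*j) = (j - 1)*(j + 4)*(j^2 + 2*j) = j*(j - 1)*(j + 4)*(j + 2)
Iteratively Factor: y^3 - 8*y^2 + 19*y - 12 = (y - 3)*(y^2 - 5*y + 4) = (y - 3)*(y - 1)*(y - 4)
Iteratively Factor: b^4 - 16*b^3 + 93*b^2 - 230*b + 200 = (b - 5)*(b^3 - 11*b^2 + 38*b - 40) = (b - 5)*(b - 2)*(b^2 - 9*b + 20) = (b - 5)*(b - 4)*(b - 2)*(b - 5)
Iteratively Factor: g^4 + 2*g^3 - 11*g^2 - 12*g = (g + 4)*(g^3 - 2*g^2 - 3*g) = (g + 1)*(g + 4)*(g^2 - 3*g) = g*(g + 1)*(g + 4)*(g - 3)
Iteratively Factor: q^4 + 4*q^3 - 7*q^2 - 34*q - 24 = (q - 3)*(q^3 + 7*q^2 + 14*q + 8) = (q - 3)*(q + 1)*(q^2 + 6*q + 8) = (q - 3)*(q + 1)*(q + 2)*(q + 4)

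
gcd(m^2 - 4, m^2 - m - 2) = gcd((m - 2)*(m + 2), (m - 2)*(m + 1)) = m - 2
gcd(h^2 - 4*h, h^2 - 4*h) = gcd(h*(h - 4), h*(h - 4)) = h^2 - 4*h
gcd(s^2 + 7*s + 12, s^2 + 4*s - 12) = 1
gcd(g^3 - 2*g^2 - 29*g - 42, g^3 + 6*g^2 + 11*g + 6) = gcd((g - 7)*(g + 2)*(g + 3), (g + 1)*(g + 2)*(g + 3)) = g^2 + 5*g + 6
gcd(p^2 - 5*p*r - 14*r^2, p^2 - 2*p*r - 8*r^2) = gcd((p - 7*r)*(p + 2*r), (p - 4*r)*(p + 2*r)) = p + 2*r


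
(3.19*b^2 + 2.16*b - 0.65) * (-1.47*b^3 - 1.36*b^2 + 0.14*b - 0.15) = -4.6893*b^5 - 7.5136*b^4 - 1.5355*b^3 + 0.7079*b^2 - 0.415*b + 0.0975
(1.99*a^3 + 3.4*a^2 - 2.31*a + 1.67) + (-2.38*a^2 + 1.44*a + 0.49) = 1.99*a^3 + 1.02*a^2 - 0.87*a + 2.16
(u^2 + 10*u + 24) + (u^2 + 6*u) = 2*u^2 + 16*u + 24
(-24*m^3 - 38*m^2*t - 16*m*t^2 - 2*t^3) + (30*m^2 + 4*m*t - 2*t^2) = -24*m^3 - 38*m^2*t + 30*m^2 - 16*m*t^2 + 4*m*t - 2*t^3 - 2*t^2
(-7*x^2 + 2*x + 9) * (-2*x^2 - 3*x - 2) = 14*x^4 + 17*x^3 - 10*x^2 - 31*x - 18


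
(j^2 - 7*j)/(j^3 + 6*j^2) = (j - 7)/(j*(j + 6))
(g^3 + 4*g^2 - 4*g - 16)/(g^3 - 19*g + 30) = (g^2 + 6*g + 8)/(g^2 + 2*g - 15)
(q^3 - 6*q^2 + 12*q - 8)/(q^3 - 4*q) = (q^2 - 4*q + 4)/(q*(q + 2))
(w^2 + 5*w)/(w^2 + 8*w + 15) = w/(w + 3)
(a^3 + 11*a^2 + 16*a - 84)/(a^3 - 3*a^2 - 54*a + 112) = (a + 6)/(a - 8)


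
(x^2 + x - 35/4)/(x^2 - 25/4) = (2*x + 7)/(2*x + 5)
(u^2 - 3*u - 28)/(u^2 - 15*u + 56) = (u + 4)/(u - 8)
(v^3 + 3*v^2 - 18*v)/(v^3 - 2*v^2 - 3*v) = (v + 6)/(v + 1)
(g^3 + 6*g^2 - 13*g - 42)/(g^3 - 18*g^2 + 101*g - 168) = (g^2 + 9*g + 14)/(g^2 - 15*g + 56)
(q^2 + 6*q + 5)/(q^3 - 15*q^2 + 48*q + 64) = (q + 5)/(q^2 - 16*q + 64)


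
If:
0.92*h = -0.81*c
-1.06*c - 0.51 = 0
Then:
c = -0.48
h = 0.42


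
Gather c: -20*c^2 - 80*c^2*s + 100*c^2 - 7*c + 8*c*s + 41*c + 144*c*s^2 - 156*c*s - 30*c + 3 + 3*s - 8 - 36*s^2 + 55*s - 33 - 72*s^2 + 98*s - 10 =c^2*(80 - 80*s) + c*(144*s^2 - 148*s + 4) - 108*s^2 + 156*s - 48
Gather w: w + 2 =w + 2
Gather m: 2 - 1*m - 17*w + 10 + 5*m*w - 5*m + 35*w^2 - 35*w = m*(5*w - 6) + 35*w^2 - 52*w + 12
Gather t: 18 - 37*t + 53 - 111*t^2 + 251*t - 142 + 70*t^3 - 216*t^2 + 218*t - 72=70*t^3 - 327*t^2 + 432*t - 143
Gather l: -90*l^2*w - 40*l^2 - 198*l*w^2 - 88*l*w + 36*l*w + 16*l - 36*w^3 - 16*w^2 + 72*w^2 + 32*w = l^2*(-90*w - 40) + l*(-198*w^2 - 52*w + 16) - 36*w^3 + 56*w^2 + 32*w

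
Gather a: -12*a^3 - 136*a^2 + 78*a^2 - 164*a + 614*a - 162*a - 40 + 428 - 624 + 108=-12*a^3 - 58*a^2 + 288*a - 128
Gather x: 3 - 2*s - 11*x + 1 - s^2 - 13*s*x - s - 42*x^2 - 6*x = -s^2 - 3*s - 42*x^2 + x*(-13*s - 17) + 4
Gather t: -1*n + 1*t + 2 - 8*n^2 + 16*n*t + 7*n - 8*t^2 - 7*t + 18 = -8*n^2 + 6*n - 8*t^2 + t*(16*n - 6) + 20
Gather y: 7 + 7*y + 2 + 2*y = 9*y + 9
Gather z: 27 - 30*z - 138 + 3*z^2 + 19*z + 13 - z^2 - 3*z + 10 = 2*z^2 - 14*z - 88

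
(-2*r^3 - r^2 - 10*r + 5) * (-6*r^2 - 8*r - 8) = 12*r^5 + 22*r^4 + 84*r^3 + 58*r^2 + 40*r - 40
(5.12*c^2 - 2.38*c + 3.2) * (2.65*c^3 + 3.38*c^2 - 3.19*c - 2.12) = 13.568*c^5 + 10.9986*c^4 - 15.8972*c^3 + 7.5538*c^2 - 5.1624*c - 6.784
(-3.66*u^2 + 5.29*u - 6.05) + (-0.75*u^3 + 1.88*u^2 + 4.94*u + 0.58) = -0.75*u^3 - 1.78*u^2 + 10.23*u - 5.47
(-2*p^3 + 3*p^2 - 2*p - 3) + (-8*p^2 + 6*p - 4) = -2*p^3 - 5*p^2 + 4*p - 7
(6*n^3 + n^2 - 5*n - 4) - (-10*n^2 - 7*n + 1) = 6*n^3 + 11*n^2 + 2*n - 5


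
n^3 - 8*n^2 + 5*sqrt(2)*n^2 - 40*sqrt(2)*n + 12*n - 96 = (n - 8)*(n + 2*sqrt(2))*(n + 3*sqrt(2))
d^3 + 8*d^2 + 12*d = d*(d + 2)*(d + 6)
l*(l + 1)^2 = l^3 + 2*l^2 + l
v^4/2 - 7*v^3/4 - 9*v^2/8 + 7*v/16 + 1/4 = (v/2 + 1/4)*(v - 4)*(v - 1/2)*(v + 1/2)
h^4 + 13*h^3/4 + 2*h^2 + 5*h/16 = h*(h + 1/4)*(h + 1/2)*(h + 5/2)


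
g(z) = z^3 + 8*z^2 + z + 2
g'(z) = 3*z^2 + 16*z + 1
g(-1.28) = 11.73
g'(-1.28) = -14.56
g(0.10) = 2.18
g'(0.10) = 2.63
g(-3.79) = 58.68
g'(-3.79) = -16.55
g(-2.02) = 24.38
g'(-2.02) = -19.08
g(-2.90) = 41.99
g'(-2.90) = -20.17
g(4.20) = 221.41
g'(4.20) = 121.12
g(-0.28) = 2.33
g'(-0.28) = -3.24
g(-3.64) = 56.13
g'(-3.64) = -17.49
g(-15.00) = -1588.00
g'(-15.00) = 436.00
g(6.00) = 512.00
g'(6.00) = 205.00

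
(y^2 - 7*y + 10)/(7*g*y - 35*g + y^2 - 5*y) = (y - 2)/(7*g + y)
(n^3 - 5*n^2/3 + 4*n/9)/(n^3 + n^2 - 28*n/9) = (3*n - 1)/(3*n + 7)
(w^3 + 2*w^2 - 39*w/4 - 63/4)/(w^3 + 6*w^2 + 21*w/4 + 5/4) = (4*w^3 + 8*w^2 - 39*w - 63)/(4*w^3 + 24*w^2 + 21*w + 5)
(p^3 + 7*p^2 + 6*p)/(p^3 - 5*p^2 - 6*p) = (p + 6)/(p - 6)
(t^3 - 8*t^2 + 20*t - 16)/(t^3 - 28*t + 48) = (t - 2)/(t + 6)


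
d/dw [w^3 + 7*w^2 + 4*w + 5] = 3*w^2 + 14*w + 4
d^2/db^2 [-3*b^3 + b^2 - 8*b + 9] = 2 - 18*b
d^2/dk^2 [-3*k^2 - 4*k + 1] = -6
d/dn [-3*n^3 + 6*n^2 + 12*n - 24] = -9*n^2 + 12*n + 12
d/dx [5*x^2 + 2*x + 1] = 10*x + 2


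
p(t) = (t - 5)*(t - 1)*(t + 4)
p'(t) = (t - 5)*(t - 1) + (t - 5)*(t + 4) + (t - 1)*(t + 4)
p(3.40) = -28.42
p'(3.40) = 2.08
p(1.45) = -8.71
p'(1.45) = -18.49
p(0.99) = 0.20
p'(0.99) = -20.02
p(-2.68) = 37.31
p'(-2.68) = 13.27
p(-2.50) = 39.38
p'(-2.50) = 9.75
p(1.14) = -2.78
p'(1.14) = -19.66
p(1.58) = -11.07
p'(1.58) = -17.83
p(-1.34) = 39.46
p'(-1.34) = -8.25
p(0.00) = 20.00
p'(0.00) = -19.00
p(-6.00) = -154.00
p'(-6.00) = 113.00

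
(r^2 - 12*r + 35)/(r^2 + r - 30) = (r - 7)/(r + 6)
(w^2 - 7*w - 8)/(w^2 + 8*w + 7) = (w - 8)/(w + 7)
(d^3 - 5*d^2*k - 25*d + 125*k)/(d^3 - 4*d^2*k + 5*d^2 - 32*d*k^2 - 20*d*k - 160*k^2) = (d^2 - 5*d*k - 5*d + 25*k)/(d^2 - 4*d*k - 32*k^2)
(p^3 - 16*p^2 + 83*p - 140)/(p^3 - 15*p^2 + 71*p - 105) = (p - 4)/(p - 3)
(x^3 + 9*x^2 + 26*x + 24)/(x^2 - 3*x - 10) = (x^2 + 7*x + 12)/(x - 5)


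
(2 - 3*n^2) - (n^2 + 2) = -4*n^2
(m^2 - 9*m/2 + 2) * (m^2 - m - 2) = m^4 - 11*m^3/2 + 9*m^2/2 + 7*m - 4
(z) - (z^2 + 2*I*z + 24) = -z^2 + z - 2*I*z - 24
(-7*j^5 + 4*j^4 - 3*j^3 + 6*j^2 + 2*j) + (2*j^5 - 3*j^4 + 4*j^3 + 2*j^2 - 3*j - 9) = -5*j^5 + j^4 + j^3 + 8*j^2 - j - 9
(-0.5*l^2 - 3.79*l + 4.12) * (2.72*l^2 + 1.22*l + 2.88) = -1.36*l^4 - 10.9188*l^3 + 5.1426*l^2 - 5.8888*l + 11.8656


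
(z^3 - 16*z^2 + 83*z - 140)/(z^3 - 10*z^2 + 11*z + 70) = (z - 4)/(z + 2)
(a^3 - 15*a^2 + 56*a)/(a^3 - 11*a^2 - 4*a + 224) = a/(a + 4)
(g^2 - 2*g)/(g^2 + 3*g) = (g - 2)/(g + 3)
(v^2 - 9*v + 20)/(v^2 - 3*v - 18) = (-v^2 + 9*v - 20)/(-v^2 + 3*v + 18)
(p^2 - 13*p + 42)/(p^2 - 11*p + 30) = (p - 7)/(p - 5)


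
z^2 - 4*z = z*(z - 4)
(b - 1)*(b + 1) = b^2 - 1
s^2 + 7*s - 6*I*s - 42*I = (s + 7)*(s - 6*I)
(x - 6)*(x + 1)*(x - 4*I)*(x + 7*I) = x^4 - 5*x^3 + 3*I*x^3 + 22*x^2 - 15*I*x^2 - 140*x - 18*I*x - 168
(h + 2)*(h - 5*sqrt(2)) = h^2 - 5*sqrt(2)*h + 2*h - 10*sqrt(2)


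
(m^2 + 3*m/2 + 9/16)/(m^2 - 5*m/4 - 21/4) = (16*m^2 + 24*m + 9)/(4*(4*m^2 - 5*m - 21))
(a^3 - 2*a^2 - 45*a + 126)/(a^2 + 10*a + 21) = (a^2 - 9*a + 18)/(a + 3)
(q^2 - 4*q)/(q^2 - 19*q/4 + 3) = 4*q/(4*q - 3)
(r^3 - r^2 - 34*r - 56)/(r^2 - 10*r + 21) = (r^2 + 6*r + 8)/(r - 3)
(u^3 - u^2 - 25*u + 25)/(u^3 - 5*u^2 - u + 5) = (u + 5)/(u + 1)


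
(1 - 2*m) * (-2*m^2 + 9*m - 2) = 4*m^3 - 20*m^2 + 13*m - 2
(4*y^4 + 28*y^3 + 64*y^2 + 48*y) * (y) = 4*y^5 + 28*y^4 + 64*y^3 + 48*y^2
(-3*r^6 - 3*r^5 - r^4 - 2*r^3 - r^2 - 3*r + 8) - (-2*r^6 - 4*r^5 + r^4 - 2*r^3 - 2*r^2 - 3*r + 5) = -r^6 + r^5 - 2*r^4 + r^2 + 3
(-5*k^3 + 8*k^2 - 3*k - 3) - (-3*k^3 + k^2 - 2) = -2*k^3 + 7*k^2 - 3*k - 1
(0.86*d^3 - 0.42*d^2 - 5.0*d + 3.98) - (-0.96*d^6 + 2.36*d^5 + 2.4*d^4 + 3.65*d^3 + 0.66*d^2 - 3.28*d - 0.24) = 0.96*d^6 - 2.36*d^5 - 2.4*d^4 - 2.79*d^3 - 1.08*d^2 - 1.72*d + 4.22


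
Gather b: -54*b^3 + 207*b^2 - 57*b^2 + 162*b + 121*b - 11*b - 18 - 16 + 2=-54*b^3 + 150*b^2 + 272*b - 32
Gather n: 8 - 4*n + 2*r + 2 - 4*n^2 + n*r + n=-4*n^2 + n*(r - 3) + 2*r + 10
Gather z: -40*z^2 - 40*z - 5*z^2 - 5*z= -45*z^2 - 45*z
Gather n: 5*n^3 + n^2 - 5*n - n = 5*n^3 + n^2 - 6*n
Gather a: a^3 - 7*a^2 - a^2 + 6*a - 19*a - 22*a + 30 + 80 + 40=a^3 - 8*a^2 - 35*a + 150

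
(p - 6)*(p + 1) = p^2 - 5*p - 6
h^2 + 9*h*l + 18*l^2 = (h + 3*l)*(h + 6*l)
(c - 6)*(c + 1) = c^2 - 5*c - 6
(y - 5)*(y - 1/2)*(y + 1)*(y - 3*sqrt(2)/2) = y^4 - 9*y^3/2 - 3*sqrt(2)*y^3/2 - 3*y^2 + 27*sqrt(2)*y^2/4 + 5*y/2 + 9*sqrt(2)*y/2 - 15*sqrt(2)/4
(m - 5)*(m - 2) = m^2 - 7*m + 10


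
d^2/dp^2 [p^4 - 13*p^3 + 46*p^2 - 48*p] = 12*p^2 - 78*p + 92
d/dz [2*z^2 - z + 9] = 4*z - 1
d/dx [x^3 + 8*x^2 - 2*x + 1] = 3*x^2 + 16*x - 2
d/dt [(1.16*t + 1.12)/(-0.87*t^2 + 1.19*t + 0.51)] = (1.0092*t^2 + 1.9488*t - 0.7412)/(0.7569*t^4 - 2.0706*t^3 + 0.5287*t^2 + 1.2138*t + 0.2601)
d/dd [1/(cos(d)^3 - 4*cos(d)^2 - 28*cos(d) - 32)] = (3*cos(d) - 14)*sin(d)/((cos(d) - 8)^2*(cos(d) + 2)^3)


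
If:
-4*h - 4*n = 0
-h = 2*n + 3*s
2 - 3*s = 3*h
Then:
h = 1/2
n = -1/2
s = 1/6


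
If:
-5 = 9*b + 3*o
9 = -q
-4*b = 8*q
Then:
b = 18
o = -167/3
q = -9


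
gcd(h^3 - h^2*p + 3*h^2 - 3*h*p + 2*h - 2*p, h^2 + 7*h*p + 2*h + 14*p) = h + 2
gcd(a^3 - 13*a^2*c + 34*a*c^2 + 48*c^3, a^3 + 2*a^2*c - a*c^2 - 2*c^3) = a + c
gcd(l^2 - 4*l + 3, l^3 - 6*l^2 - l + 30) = l - 3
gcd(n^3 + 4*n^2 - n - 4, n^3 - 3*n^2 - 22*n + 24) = n^2 + 3*n - 4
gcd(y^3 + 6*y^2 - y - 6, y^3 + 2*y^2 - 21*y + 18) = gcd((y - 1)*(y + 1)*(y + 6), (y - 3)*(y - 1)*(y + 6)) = y^2 + 5*y - 6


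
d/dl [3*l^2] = 6*l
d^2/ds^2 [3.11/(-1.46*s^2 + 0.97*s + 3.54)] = (-13.258552*s^2 + 8.808764*s + 3.11*(2.92*s - 0.97)*(5.84*s - 1.94) + 32.147448)/(-1.46*s^2 + 0.97*s + 3.54)^3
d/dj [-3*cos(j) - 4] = 3*sin(j)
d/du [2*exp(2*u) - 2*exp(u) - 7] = (4*exp(u) - 2)*exp(u)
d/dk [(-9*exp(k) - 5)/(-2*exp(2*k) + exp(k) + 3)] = (-(4*exp(k) - 1)*(9*exp(k) + 5) + 18*exp(2*k) - 9*exp(k) - 27)*exp(k)/(-2*exp(2*k) + exp(k) + 3)^2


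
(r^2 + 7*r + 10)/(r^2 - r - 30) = (r + 2)/(r - 6)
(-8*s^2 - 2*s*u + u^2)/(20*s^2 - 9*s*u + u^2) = (-2*s - u)/(5*s - u)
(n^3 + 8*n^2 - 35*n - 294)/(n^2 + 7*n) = n + 1 - 42/n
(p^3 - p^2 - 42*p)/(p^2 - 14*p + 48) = p*(p^2 - p - 42)/(p^2 - 14*p + 48)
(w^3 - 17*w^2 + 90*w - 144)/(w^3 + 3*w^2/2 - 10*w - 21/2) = 2*(w^2 - 14*w + 48)/(2*w^2 + 9*w + 7)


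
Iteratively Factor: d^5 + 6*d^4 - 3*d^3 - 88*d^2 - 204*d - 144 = (d + 2)*(d^4 + 4*d^3 - 11*d^2 - 66*d - 72) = (d + 2)*(d + 3)*(d^3 + d^2 - 14*d - 24) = (d + 2)*(d + 3)^2*(d^2 - 2*d - 8) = (d - 4)*(d + 2)*(d + 3)^2*(d + 2)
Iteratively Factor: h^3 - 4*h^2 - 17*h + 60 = (h + 4)*(h^2 - 8*h + 15) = (h - 3)*(h + 4)*(h - 5)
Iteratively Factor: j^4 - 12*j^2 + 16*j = (j - 2)*(j^3 + 2*j^2 - 8*j) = j*(j - 2)*(j^2 + 2*j - 8) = j*(j - 2)^2*(j + 4)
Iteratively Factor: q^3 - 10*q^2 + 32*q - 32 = (q - 4)*(q^2 - 6*q + 8) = (q - 4)^2*(q - 2)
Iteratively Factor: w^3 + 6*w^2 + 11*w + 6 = (w + 3)*(w^2 + 3*w + 2) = (w + 2)*(w + 3)*(w + 1)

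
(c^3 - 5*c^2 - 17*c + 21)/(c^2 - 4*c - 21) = c - 1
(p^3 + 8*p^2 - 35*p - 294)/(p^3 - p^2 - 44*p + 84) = (p + 7)/(p - 2)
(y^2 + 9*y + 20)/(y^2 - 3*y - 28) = (y + 5)/(y - 7)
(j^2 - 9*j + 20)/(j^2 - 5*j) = (j - 4)/j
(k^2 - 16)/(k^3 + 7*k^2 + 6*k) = (k^2 - 16)/(k*(k^2 + 7*k + 6))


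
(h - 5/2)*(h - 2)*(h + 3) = h^3 - 3*h^2/2 - 17*h/2 + 15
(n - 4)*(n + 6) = n^2 + 2*n - 24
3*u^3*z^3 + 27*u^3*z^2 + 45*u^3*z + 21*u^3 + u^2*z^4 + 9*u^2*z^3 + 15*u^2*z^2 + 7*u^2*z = (3*u + z)*(z + 7)*(u*z + u)^2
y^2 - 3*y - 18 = (y - 6)*(y + 3)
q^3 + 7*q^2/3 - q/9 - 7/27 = (q - 1/3)*(q + 1/3)*(q + 7/3)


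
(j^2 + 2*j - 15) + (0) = j^2 + 2*j - 15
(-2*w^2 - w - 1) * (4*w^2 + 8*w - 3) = -8*w^4 - 20*w^3 - 6*w^2 - 5*w + 3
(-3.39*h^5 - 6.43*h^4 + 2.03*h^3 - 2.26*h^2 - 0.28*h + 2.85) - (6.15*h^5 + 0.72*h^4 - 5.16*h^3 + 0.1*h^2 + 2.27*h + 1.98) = -9.54*h^5 - 7.15*h^4 + 7.19*h^3 - 2.36*h^2 - 2.55*h + 0.87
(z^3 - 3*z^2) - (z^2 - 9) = z^3 - 4*z^2 + 9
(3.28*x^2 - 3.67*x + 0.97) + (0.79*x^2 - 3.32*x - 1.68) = 4.07*x^2 - 6.99*x - 0.71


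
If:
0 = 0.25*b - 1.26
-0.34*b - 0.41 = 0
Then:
No Solution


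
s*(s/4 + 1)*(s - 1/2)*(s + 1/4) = s^4/4 + 15*s^3/16 - 9*s^2/32 - s/8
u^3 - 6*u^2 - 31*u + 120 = (u - 8)*(u - 3)*(u + 5)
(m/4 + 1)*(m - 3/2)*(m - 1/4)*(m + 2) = m^4/4 + 17*m^3/16 - 17*m^2/32 - 47*m/16 + 3/4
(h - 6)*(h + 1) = h^2 - 5*h - 6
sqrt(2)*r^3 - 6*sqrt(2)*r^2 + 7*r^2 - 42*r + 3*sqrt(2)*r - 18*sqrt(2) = (r - 6)*(r + 3*sqrt(2))*(sqrt(2)*r + 1)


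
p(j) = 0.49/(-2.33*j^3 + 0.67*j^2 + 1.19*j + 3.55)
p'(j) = 0.49*(6.99*j^2 - 1.34*j - 1.19)/(-2.33*j^3 + 0.67*j^2 + 1.19*j + 3.55)^2 = (3.4251*j^2 - 0.6566*j - 0.5831)/(-2.33*j^3 + 0.67*j^2 + 1.19*j + 3.55)^2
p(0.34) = 0.12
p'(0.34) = -0.03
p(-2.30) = 0.01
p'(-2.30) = 0.02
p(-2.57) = 0.01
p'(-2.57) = 0.01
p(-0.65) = 0.13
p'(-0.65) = 0.09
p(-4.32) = 0.00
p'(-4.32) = 0.00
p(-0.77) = 0.12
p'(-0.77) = 0.12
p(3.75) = -0.00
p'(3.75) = 0.00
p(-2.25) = 0.02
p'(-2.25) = 0.02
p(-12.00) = 0.00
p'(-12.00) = 0.00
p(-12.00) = 0.00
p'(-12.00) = 0.00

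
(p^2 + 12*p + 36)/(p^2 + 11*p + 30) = (p + 6)/(p + 5)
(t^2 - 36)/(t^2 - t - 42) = (t - 6)/(t - 7)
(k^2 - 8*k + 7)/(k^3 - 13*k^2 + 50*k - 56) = (k - 1)/(k^2 - 6*k + 8)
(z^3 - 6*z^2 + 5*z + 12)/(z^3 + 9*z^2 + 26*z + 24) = (z^3 - 6*z^2 + 5*z + 12)/(z^3 + 9*z^2 + 26*z + 24)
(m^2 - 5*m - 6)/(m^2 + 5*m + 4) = (m - 6)/(m + 4)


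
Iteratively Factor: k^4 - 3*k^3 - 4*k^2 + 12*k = (k - 3)*(k^3 - 4*k) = k*(k - 3)*(k^2 - 4) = k*(k - 3)*(k - 2)*(k + 2)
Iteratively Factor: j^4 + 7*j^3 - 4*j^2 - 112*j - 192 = (j - 4)*(j^3 + 11*j^2 + 40*j + 48) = (j - 4)*(j + 3)*(j^2 + 8*j + 16) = (j - 4)*(j + 3)*(j + 4)*(j + 4)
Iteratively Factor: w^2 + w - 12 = (w - 3)*(w + 4)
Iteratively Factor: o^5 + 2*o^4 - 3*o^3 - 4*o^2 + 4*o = (o - 1)*(o^4 + 3*o^3 - 4*o) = o*(o - 1)*(o^3 + 3*o^2 - 4) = o*(o - 1)*(o + 2)*(o^2 + o - 2) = o*(o - 1)^2*(o + 2)*(o + 2)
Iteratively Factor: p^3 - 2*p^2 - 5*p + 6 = (p - 1)*(p^2 - p - 6) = (p - 1)*(p + 2)*(p - 3)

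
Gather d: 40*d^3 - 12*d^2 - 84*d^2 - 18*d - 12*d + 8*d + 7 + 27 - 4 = 40*d^3 - 96*d^2 - 22*d + 30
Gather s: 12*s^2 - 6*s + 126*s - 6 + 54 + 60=12*s^2 + 120*s + 108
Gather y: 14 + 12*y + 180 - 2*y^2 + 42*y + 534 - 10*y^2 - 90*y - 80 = -12*y^2 - 36*y + 648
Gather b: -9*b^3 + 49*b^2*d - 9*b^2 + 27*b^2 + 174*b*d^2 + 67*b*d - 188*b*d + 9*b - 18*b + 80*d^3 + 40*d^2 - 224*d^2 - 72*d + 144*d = -9*b^3 + b^2*(49*d + 18) + b*(174*d^2 - 121*d - 9) + 80*d^3 - 184*d^2 + 72*d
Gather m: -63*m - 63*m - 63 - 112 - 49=-126*m - 224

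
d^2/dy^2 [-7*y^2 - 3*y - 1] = -14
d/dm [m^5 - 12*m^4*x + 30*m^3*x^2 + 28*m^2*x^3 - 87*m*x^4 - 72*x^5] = 5*m^4 - 48*m^3*x + 90*m^2*x^2 + 56*m*x^3 - 87*x^4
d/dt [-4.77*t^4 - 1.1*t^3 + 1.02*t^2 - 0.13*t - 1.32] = -19.08*t^3 - 3.3*t^2 + 2.04*t - 0.13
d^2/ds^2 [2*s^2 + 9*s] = 4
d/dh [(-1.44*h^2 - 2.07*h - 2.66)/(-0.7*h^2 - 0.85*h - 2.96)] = (-0.225*h^2 + 4.8008*h + 3.8662)/(0.49*h^4 + 1.19*h^3 + 4.8665*h^2 + 5.032*h + 8.7616)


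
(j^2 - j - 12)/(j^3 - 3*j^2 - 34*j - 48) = (j - 4)/(j^2 - 6*j - 16)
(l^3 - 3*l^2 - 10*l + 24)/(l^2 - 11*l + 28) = (l^2 + l - 6)/(l - 7)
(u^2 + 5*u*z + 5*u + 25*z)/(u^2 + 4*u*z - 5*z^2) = (-u - 5)/(-u + z)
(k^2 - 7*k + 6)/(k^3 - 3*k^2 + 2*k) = (k - 6)/(k*(k - 2))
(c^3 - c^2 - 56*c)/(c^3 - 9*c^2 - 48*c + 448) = c/(c - 8)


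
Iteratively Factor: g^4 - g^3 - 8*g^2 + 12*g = (g - 2)*(g^3 + g^2 - 6*g) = g*(g - 2)*(g^2 + g - 6) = g*(g - 2)*(g + 3)*(g - 2)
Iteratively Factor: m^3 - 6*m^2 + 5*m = (m - 5)*(m^2 - m) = m*(m - 5)*(m - 1)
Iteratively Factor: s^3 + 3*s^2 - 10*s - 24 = (s + 4)*(s^2 - s - 6) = (s - 3)*(s + 4)*(s + 2)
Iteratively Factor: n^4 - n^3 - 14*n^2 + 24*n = (n)*(n^3 - n^2 - 14*n + 24) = n*(n - 2)*(n^2 + n - 12) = n*(n - 2)*(n + 4)*(n - 3)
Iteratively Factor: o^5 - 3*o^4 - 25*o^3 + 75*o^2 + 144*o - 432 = (o - 4)*(o^4 + o^3 - 21*o^2 - 9*o + 108) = (o - 4)*(o + 3)*(o^3 - 2*o^2 - 15*o + 36) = (o - 4)*(o + 3)*(o + 4)*(o^2 - 6*o + 9) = (o - 4)*(o - 3)*(o + 3)*(o + 4)*(o - 3)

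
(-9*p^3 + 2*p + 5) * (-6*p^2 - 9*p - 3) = 54*p^5 + 81*p^4 + 15*p^3 - 48*p^2 - 51*p - 15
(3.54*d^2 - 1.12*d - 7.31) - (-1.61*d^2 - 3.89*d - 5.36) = 5.15*d^2 + 2.77*d - 1.95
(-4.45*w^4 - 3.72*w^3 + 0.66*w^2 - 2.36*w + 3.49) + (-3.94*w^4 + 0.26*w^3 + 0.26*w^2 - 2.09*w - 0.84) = -8.39*w^4 - 3.46*w^3 + 0.92*w^2 - 4.45*w + 2.65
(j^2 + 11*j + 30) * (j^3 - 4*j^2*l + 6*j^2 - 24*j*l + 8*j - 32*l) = j^5 - 4*j^4*l + 17*j^4 - 68*j^3*l + 104*j^3 - 416*j^2*l + 268*j^2 - 1072*j*l + 240*j - 960*l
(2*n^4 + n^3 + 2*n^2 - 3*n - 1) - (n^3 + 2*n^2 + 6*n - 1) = 2*n^4 - 9*n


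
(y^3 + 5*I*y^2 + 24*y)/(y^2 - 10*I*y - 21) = y*(y + 8*I)/(y - 7*I)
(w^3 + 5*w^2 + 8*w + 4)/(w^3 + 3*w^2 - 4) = (w + 1)/(w - 1)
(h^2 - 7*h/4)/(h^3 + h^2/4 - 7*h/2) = 1/(h + 2)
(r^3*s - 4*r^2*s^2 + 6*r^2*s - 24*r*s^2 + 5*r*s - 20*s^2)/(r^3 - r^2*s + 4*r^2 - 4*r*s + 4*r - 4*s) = s*(r^3 - 4*r^2*s + 6*r^2 - 24*r*s + 5*r - 20*s)/(r^3 - r^2*s + 4*r^2 - 4*r*s + 4*r - 4*s)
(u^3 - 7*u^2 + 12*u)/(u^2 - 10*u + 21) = u*(u - 4)/(u - 7)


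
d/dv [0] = 0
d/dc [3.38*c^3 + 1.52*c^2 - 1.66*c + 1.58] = 10.14*c^2 + 3.04*c - 1.66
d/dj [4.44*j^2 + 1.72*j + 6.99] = 8.88*j + 1.72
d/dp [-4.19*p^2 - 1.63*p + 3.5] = -8.38*p - 1.63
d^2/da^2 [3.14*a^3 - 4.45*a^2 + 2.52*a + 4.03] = 18.84*a - 8.9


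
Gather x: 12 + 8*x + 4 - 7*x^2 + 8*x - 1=-7*x^2 + 16*x + 15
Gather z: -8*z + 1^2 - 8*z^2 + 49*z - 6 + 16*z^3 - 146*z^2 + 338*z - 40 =16*z^3 - 154*z^2 + 379*z - 45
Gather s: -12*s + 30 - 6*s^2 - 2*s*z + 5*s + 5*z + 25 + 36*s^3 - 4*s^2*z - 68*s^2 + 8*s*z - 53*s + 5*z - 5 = 36*s^3 + s^2*(-4*z - 74) + s*(6*z - 60) + 10*z + 50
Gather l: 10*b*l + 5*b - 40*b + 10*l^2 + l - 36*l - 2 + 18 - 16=-35*b + 10*l^2 + l*(10*b - 35)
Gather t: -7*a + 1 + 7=8 - 7*a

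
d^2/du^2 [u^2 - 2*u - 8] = 2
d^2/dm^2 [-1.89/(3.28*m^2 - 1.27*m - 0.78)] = (-40.666752*m^2 + 15.745968*m + 1.89*(6.56*m - 1.27)*(13.12*m - 2.54) + 9.670752)/(-3.28*m^2 + 1.27*m + 0.78)^3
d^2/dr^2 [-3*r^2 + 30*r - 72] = -6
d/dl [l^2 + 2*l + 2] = 2*l + 2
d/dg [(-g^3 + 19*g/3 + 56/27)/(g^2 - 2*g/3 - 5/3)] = (-81*g^4 + 108*g^3 - 108*g^2 - 336*g - 743)/(9*(9*g^4 - 12*g^3 - 26*g^2 + 20*g + 25))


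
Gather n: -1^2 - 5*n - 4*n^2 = -4*n^2 - 5*n - 1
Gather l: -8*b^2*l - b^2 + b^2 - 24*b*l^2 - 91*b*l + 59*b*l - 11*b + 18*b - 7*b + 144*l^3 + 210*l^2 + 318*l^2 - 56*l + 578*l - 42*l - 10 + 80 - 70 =144*l^3 + l^2*(528 - 24*b) + l*(-8*b^2 - 32*b + 480)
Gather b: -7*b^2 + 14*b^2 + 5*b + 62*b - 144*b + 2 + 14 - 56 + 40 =7*b^2 - 77*b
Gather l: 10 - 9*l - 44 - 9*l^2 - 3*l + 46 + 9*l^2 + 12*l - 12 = 0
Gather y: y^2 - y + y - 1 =y^2 - 1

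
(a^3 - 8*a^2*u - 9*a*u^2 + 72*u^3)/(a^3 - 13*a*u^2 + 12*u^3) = (-a^2 + 5*a*u + 24*u^2)/(-a^2 - 3*a*u + 4*u^2)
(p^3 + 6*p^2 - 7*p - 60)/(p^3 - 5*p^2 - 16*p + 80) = (p^2 + 2*p - 15)/(p^2 - 9*p + 20)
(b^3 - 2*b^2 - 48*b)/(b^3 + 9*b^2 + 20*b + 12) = b*(b - 8)/(b^2 + 3*b + 2)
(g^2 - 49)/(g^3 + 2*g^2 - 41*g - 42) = (g - 7)/(g^2 - 5*g - 6)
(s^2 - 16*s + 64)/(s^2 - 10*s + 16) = (s - 8)/(s - 2)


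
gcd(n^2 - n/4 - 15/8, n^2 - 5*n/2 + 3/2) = n - 3/2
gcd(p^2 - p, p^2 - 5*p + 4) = p - 1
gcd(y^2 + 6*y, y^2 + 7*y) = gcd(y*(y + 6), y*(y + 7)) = y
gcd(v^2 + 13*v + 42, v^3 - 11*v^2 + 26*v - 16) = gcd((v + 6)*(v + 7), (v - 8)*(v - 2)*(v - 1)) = 1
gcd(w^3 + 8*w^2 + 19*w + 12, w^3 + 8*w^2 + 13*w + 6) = w + 1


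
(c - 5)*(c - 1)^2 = c^3 - 7*c^2 + 11*c - 5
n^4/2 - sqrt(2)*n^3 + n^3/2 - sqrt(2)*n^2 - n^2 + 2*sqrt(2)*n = n*(n/2 + 1)*(n - 1)*(n - 2*sqrt(2))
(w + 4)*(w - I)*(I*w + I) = I*w^3 + w^2 + 5*I*w^2 + 5*w + 4*I*w + 4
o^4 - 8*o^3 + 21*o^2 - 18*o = o*(o - 3)^2*(o - 2)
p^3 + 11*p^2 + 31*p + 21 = (p + 1)*(p + 3)*(p + 7)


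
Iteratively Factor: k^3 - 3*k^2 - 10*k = (k - 5)*(k^2 + 2*k) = (k - 5)*(k + 2)*(k)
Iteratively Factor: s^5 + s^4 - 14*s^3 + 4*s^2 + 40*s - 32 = (s - 2)*(s^4 + 3*s^3 - 8*s^2 - 12*s + 16) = (s - 2)*(s + 2)*(s^3 + s^2 - 10*s + 8) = (s - 2)*(s - 1)*(s + 2)*(s^2 + 2*s - 8) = (s - 2)^2*(s - 1)*(s + 2)*(s + 4)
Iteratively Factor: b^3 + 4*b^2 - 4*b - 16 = (b - 2)*(b^2 + 6*b + 8) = (b - 2)*(b + 2)*(b + 4)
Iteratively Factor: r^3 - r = (r - 1)*(r^2 + r) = r*(r - 1)*(r + 1)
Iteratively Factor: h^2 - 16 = (h + 4)*(h - 4)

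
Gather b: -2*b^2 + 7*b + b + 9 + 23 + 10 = -2*b^2 + 8*b + 42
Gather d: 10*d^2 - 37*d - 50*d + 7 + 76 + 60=10*d^2 - 87*d + 143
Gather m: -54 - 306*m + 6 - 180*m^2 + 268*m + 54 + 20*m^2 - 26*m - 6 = -160*m^2 - 64*m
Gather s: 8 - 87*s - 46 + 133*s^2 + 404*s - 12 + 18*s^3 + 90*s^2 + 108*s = 18*s^3 + 223*s^2 + 425*s - 50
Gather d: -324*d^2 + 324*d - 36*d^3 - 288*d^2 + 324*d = -36*d^3 - 612*d^2 + 648*d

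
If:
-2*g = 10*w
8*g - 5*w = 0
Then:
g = 0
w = 0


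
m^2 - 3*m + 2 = (m - 2)*(m - 1)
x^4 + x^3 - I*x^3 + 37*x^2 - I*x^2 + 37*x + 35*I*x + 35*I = (x + 1)*(x - 7*I)*(x + I)*(x + 5*I)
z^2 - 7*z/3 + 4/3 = (z - 4/3)*(z - 1)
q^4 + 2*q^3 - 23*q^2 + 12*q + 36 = (q - 3)*(q - 2)*(q + 1)*(q + 6)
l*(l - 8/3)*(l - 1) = l^3 - 11*l^2/3 + 8*l/3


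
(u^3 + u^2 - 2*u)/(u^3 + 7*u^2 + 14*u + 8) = u*(u - 1)/(u^2 + 5*u + 4)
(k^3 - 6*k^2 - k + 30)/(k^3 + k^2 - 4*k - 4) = (k^2 - 8*k + 15)/(k^2 - k - 2)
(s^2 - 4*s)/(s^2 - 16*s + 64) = s*(s - 4)/(s^2 - 16*s + 64)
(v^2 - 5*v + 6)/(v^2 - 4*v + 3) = (v - 2)/(v - 1)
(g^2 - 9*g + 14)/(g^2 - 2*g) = (g - 7)/g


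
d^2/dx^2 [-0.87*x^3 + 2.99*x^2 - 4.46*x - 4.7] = 5.98 - 5.22*x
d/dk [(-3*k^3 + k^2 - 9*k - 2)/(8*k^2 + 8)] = 3*(-k^4 + 2*k - 3)/(8*(k^4 + 2*k^2 + 1))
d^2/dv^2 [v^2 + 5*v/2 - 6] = 2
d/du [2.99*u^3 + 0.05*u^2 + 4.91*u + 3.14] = 8.97*u^2 + 0.1*u + 4.91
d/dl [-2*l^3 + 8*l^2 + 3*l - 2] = -6*l^2 + 16*l + 3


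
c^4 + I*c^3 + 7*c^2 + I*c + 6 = (c - 2*I)*(c - I)*(c + I)*(c + 3*I)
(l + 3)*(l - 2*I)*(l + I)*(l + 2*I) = l^4 + 3*l^3 + I*l^3 + 4*l^2 + 3*I*l^2 + 12*l + 4*I*l + 12*I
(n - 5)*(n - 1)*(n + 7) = n^3 + n^2 - 37*n + 35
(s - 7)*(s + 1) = s^2 - 6*s - 7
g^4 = g^4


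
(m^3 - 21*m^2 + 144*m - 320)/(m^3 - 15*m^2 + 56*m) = (m^2 - 13*m + 40)/(m*(m - 7))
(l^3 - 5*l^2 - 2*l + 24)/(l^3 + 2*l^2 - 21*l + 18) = (l^2 - 2*l - 8)/(l^2 + 5*l - 6)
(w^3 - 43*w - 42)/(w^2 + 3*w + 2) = (w^2 - w - 42)/(w + 2)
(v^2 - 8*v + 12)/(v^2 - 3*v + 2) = (v - 6)/(v - 1)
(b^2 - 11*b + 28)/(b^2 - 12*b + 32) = (b - 7)/(b - 8)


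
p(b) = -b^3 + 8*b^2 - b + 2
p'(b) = -3*b^2 + 16*b - 1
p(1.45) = 14.32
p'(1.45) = 15.89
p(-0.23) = 2.67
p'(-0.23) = -4.84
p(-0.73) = 7.38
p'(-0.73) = -14.28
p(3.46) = 52.89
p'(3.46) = 18.45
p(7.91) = -0.28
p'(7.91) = -62.14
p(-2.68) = 81.39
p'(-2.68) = -65.43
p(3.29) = 49.69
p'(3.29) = 19.17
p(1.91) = 22.31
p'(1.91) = 18.62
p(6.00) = 68.00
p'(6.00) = -13.00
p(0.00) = 2.00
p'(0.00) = -1.00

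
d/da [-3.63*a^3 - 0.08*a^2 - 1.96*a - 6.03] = -10.89*a^2 - 0.16*a - 1.96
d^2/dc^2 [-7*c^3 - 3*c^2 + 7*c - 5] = -42*c - 6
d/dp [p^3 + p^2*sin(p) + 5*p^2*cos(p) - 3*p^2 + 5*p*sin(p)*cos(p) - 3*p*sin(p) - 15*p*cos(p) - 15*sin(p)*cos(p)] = -5*p^2*sin(p) + p^2*cos(p) + 3*p^2 + 17*p*sin(p) + 7*p*cos(p) + 5*p*cos(2*p) - 6*p - 3*sin(p) + 5*sin(2*p)/2 - 15*cos(p) - 15*cos(2*p)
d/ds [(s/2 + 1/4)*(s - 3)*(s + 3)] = 3*s^2/2 + s/2 - 9/2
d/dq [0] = 0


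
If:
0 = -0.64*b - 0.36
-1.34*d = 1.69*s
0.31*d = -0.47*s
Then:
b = -0.56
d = 0.00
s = 0.00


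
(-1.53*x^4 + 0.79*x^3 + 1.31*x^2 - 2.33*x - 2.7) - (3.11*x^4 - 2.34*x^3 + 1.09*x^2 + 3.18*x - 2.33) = -4.64*x^4 + 3.13*x^3 + 0.22*x^2 - 5.51*x - 0.37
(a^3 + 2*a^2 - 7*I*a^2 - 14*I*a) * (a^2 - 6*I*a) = a^5 + 2*a^4 - 13*I*a^4 - 42*a^3 - 26*I*a^3 - 84*a^2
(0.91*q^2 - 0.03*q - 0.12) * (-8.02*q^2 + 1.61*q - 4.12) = -7.2982*q^4 + 1.7057*q^3 - 2.8351*q^2 - 0.0696*q + 0.4944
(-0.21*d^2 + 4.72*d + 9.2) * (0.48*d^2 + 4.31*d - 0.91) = -0.1008*d^4 + 1.3605*d^3 + 24.9503*d^2 + 35.3568*d - 8.372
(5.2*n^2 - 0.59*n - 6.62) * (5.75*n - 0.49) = 29.9*n^3 - 5.9405*n^2 - 37.7759*n + 3.2438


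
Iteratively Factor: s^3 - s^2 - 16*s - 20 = (s + 2)*(s^2 - 3*s - 10) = (s - 5)*(s + 2)*(s + 2)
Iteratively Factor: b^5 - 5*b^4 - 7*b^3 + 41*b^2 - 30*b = (b - 2)*(b^4 - 3*b^3 - 13*b^2 + 15*b) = (b - 5)*(b - 2)*(b^3 + 2*b^2 - 3*b) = b*(b - 5)*(b - 2)*(b^2 + 2*b - 3) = b*(b - 5)*(b - 2)*(b - 1)*(b + 3)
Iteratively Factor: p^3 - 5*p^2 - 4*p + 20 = (p - 2)*(p^2 - 3*p - 10) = (p - 5)*(p - 2)*(p + 2)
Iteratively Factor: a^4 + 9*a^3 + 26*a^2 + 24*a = (a + 2)*(a^3 + 7*a^2 + 12*a) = (a + 2)*(a + 3)*(a^2 + 4*a) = a*(a + 2)*(a + 3)*(a + 4)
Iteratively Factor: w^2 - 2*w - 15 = (w + 3)*(w - 5)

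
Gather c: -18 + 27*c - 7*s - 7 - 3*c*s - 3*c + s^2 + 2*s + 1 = c*(24 - 3*s) + s^2 - 5*s - 24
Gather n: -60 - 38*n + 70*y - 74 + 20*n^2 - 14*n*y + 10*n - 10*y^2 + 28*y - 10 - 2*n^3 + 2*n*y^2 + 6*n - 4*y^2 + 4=-2*n^3 + 20*n^2 + n*(2*y^2 - 14*y - 22) - 14*y^2 + 98*y - 140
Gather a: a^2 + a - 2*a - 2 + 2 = a^2 - a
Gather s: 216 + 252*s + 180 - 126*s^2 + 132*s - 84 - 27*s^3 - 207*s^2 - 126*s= -27*s^3 - 333*s^2 + 258*s + 312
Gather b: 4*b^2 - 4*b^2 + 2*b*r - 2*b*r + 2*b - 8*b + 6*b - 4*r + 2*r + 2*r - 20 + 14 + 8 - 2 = 0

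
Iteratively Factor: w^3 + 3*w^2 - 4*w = (w)*(w^2 + 3*w - 4) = w*(w + 4)*(w - 1)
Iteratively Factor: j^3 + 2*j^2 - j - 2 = (j + 2)*(j^2 - 1) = (j + 1)*(j + 2)*(j - 1)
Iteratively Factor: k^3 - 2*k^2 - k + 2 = (k + 1)*(k^2 - 3*k + 2) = (k - 1)*(k + 1)*(k - 2)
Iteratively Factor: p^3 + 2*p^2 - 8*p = (p)*(p^2 + 2*p - 8) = p*(p - 2)*(p + 4)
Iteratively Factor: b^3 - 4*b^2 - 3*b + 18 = (b - 3)*(b^2 - b - 6) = (b - 3)^2*(b + 2)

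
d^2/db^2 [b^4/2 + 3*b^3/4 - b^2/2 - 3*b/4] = 6*b^2 + 9*b/2 - 1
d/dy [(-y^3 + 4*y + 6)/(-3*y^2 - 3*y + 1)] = (3*y^4 + 6*y^3 + 9*y^2 + 36*y + 22)/(9*y^4 + 18*y^3 + 3*y^2 - 6*y + 1)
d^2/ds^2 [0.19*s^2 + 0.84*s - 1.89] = 0.380000000000000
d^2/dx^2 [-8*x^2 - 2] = -16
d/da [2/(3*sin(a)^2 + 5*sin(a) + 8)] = -2*(6*sin(a) + 5)*cos(a)/(3*sin(a)^2 + 5*sin(a) + 8)^2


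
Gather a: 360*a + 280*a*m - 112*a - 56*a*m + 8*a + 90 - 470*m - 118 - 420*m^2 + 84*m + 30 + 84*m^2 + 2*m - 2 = a*(224*m + 256) - 336*m^2 - 384*m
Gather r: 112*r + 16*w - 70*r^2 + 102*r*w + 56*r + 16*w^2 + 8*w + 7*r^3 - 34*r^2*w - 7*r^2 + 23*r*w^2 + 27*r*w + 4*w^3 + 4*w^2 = 7*r^3 + r^2*(-34*w - 77) + r*(23*w^2 + 129*w + 168) + 4*w^3 + 20*w^2 + 24*w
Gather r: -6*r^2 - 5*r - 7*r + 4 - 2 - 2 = -6*r^2 - 12*r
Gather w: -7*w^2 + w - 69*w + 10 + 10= -7*w^2 - 68*w + 20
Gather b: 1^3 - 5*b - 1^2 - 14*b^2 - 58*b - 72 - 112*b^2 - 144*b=-126*b^2 - 207*b - 72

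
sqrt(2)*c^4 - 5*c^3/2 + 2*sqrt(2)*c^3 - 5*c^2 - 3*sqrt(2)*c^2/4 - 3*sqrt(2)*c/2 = c*(c + 2)*(c - 3*sqrt(2)/2)*(sqrt(2)*c + 1/2)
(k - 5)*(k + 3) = k^2 - 2*k - 15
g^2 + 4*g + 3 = (g + 1)*(g + 3)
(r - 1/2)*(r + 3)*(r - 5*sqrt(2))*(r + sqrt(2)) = r^4 - 4*sqrt(2)*r^3 + 5*r^3/2 - 10*sqrt(2)*r^2 - 23*r^2/2 - 25*r + 6*sqrt(2)*r + 15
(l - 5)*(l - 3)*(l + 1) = l^3 - 7*l^2 + 7*l + 15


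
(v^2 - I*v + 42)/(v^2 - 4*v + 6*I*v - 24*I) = (v - 7*I)/(v - 4)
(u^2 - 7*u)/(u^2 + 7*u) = (u - 7)/(u + 7)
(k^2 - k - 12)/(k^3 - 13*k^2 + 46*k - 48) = (k^2 - k - 12)/(k^3 - 13*k^2 + 46*k - 48)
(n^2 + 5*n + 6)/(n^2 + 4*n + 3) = (n + 2)/(n + 1)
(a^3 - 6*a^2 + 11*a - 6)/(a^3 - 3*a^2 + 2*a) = (a - 3)/a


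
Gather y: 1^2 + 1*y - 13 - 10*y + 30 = 18 - 9*y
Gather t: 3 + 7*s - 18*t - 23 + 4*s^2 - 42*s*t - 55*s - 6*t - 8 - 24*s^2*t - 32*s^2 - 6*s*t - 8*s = -28*s^2 - 56*s + t*(-24*s^2 - 48*s - 24) - 28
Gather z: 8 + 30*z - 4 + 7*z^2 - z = 7*z^2 + 29*z + 4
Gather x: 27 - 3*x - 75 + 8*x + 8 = 5*x - 40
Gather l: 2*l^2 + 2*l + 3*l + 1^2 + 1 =2*l^2 + 5*l + 2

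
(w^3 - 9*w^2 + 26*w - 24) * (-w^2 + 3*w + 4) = -w^5 + 12*w^4 - 49*w^3 + 66*w^2 + 32*w - 96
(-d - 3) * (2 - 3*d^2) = 3*d^3 + 9*d^2 - 2*d - 6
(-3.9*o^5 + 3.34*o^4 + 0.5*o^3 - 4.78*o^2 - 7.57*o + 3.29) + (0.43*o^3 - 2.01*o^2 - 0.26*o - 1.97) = -3.9*o^5 + 3.34*o^4 + 0.93*o^3 - 6.79*o^2 - 7.83*o + 1.32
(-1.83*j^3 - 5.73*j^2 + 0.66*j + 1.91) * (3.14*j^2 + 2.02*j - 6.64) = -5.7462*j^5 - 21.6888*j^4 + 2.649*j^3 + 45.3778*j^2 - 0.5242*j - 12.6824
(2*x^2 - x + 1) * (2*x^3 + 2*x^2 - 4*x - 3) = 4*x^5 + 2*x^4 - 8*x^3 - x - 3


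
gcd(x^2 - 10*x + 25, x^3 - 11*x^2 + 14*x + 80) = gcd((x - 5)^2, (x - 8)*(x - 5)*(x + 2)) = x - 5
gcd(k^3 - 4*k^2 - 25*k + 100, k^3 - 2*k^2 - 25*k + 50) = k^2 - 25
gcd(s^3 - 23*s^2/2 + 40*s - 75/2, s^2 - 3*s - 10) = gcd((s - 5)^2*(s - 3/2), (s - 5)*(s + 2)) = s - 5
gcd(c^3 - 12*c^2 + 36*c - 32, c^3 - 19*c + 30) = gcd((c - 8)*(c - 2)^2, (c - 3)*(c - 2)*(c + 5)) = c - 2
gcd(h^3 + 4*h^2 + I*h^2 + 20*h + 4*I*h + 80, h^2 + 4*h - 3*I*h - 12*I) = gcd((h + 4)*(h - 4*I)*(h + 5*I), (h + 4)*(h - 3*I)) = h + 4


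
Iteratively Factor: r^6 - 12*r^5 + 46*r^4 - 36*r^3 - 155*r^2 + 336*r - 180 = (r - 2)*(r^5 - 10*r^4 + 26*r^3 + 16*r^2 - 123*r + 90) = (r - 3)*(r - 2)*(r^4 - 7*r^3 + 5*r^2 + 31*r - 30) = (r - 3)*(r - 2)*(r - 1)*(r^3 - 6*r^2 - r + 30) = (r - 5)*(r - 3)*(r - 2)*(r - 1)*(r^2 - r - 6) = (r - 5)*(r - 3)^2*(r - 2)*(r - 1)*(r + 2)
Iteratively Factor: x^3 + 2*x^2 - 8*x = (x)*(x^2 + 2*x - 8) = x*(x - 2)*(x + 4)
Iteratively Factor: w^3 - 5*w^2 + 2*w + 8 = (w - 4)*(w^2 - w - 2) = (w - 4)*(w + 1)*(w - 2)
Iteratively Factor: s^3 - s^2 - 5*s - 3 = (s + 1)*(s^2 - 2*s - 3) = (s + 1)^2*(s - 3)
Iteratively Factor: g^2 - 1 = (g + 1)*(g - 1)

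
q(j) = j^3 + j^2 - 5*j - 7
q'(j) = 3*j^2 + 2*j - 5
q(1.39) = -9.33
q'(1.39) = 3.58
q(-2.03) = -1.09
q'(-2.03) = 3.30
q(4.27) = 67.74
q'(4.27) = 58.24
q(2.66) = 5.60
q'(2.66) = 21.55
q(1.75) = -7.33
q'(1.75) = 7.69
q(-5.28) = -99.92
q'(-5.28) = 68.08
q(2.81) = 9.03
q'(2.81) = 24.31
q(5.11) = 126.99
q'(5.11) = 83.56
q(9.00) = 758.00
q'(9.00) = 256.00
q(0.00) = -7.00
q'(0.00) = -5.00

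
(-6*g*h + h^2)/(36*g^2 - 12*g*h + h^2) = -h/(6*g - h)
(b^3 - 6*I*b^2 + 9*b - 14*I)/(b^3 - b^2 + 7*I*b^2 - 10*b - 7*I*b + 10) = (b^2 - 8*I*b - 7)/(b^2 + b*(-1 + 5*I) - 5*I)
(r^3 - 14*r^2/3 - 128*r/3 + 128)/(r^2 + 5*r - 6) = (3*r^2 - 32*r + 64)/(3*(r - 1))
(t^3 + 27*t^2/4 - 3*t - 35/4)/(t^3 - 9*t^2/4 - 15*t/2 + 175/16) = 4*(t^2 + 8*t + 7)/(4*t^2 - 4*t - 35)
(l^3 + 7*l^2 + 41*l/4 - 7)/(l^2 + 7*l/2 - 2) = l + 7/2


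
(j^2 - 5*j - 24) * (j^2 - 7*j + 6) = j^4 - 12*j^3 + 17*j^2 + 138*j - 144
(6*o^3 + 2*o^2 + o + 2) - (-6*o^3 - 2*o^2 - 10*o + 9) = 12*o^3 + 4*o^2 + 11*o - 7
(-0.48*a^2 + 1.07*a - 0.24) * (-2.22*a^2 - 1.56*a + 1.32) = 1.0656*a^4 - 1.6266*a^3 - 1.77*a^2 + 1.7868*a - 0.3168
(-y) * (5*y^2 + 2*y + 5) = -5*y^3 - 2*y^2 - 5*y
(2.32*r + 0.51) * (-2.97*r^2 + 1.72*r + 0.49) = -6.8904*r^3 + 2.4757*r^2 + 2.014*r + 0.2499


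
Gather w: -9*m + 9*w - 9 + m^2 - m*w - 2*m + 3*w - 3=m^2 - 11*m + w*(12 - m) - 12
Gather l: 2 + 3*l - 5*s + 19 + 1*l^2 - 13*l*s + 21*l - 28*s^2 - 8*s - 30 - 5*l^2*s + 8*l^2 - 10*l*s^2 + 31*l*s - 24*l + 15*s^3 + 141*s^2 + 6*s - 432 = l^2*(9 - 5*s) + l*(-10*s^2 + 18*s) + 15*s^3 + 113*s^2 - 7*s - 441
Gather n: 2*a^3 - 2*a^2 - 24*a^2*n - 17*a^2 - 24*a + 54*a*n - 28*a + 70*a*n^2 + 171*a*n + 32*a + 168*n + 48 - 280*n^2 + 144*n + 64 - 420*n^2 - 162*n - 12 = 2*a^3 - 19*a^2 - 20*a + n^2*(70*a - 700) + n*(-24*a^2 + 225*a + 150) + 100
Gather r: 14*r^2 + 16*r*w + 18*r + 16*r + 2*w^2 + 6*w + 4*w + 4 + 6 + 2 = 14*r^2 + r*(16*w + 34) + 2*w^2 + 10*w + 12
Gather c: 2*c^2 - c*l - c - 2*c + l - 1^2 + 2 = 2*c^2 + c*(-l - 3) + l + 1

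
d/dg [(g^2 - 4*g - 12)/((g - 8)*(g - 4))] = 8*(-g^2 + 11*g - 34)/(g^4 - 24*g^3 + 208*g^2 - 768*g + 1024)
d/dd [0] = 0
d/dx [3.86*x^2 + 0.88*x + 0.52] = 7.72*x + 0.88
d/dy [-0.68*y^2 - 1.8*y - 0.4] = -1.36*y - 1.8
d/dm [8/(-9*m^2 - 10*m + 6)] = 16*(9*m + 5)/(9*m^2 + 10*m - 6)^2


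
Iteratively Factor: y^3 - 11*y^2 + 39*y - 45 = (y - 3)*(y^2 - 8*y + 15) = (y - 3)^2*(y - 5)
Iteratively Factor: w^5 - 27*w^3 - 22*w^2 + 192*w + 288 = (w + 3)*(w^4 - 3*w^3 - 18*w^2 + 32*w + 96) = (w - 4)*(w + 3)*(w^3 + w^2 - 14*w - 24) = (w - 4)^2*(w + 3)*(w^2 + 5*w + 6) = (w - 4)^2*(w + 2)*(w + 3)*(w + 3)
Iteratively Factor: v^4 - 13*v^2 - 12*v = (v - 4)*(v^3 + 4*v^2 + 3*v) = (v - 4)*(v + 1)*(v^2 + 3*v) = (v - 4)*(v + 1)*(v + 3)*(v)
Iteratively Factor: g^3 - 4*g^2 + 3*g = (g)*(g^2 - 4*g + 3) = g*(g - 3)*(g - 1)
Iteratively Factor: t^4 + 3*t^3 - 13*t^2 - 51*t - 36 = (t + 3)*(t^3 - 13*t - 12) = (t + 3)^2*(t^2 - 3*t - 4) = (t + 1)*(t + 3)^2*(t - 4)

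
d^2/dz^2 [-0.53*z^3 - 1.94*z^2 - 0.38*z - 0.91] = -3.18*z - 3.88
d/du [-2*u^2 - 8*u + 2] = -4*u - 8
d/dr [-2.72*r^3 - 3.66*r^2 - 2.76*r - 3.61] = -8.16*r^2 - 7.32*r - 2.76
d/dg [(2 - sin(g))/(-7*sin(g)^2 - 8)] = (-7*sin(g)^2 + 28*sin(g) + 8)*cos(g)/(7*sin(g)^2 + 8)^2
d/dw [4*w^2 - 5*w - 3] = 8*w - 5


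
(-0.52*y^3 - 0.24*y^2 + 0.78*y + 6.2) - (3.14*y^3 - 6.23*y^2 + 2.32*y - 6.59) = -3.66*y^3 + 5.99*y^2 - 1.54*y + 12.79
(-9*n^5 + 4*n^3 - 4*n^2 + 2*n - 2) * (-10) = 90*n^5 - 40*n^3 + 40*n^2 - 20*n + 20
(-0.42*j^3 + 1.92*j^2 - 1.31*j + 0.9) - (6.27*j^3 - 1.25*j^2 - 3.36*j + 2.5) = -6.69*j^3 + 3.17*j^2 + 2.05*j - 1.6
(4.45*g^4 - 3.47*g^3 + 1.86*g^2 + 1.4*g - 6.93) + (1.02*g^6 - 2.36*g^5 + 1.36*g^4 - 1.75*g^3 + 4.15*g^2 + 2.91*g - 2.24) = 1.02*g^6 - 2.36*g^5 + 5.81*g^4 - 5.22*g^3 + 6.01*g^2 + 4.31*g - 9.17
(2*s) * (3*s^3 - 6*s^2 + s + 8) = 6*s^4 - 12*s^3 + 2*s^2 + 16*s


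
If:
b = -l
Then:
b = -l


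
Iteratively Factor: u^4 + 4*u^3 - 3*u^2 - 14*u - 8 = (u + 4)*(u^3 - 3*u - 2) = (u - 2)*(u + 4)*(u^2 + 2*u + 1) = (u - 2)*(u + 1)*(u + 4)*(u + 1)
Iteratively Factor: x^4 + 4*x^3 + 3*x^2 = (x + 3)*(x^3 + x^2) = x*(x + 3)*(x^2 + x) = x*(x + 1)*(x + 3)*(x)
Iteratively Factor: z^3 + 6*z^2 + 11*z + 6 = (z + 2)*(z^2 + 4*z + 3) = (z + 1)*(z + 2)*(z + 3)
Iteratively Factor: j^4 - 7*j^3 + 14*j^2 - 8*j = (j - 1)*(j^3 - 6*j^2 + 8*j) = j*(j - 1)*(j^2 - 6*j + 8) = j*(j - 2)*(j - 1)*(j - 4)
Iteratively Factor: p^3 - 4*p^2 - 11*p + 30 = (p - 2)*(p^2 - 2*p - 15) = (p - 2)*(p + 3)*(p - 5)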